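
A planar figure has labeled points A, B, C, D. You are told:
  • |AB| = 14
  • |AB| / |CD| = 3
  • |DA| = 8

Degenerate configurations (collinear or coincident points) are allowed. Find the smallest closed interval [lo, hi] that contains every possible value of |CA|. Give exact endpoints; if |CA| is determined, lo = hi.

|AB| ∈ {14}
|AD| ∈ {8}
|CD| ∈ {14/3}
|BD| ∈ [6, 22]
|AC| ∈ [10/3, 38/3]
|BC| ∈ [4/3, 80/3]

|CA| ∈ [10/3, 38/3]  (≈ [3.3333, 12.6667])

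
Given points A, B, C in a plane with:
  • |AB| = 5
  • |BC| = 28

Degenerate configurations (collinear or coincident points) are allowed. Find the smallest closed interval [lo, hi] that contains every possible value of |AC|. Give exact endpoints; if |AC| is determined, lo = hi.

|AC| ∈ [23, 33]  (≈ [23.0000, 33.0000])

|AB| ∈ {5}
|BC| ∈ {28}
|AC| ∈ [23, 33]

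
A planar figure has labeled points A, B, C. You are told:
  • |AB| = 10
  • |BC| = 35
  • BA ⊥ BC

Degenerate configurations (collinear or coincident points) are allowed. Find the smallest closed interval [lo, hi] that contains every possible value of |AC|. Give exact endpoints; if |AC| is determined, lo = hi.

|AB| ∈ {10}
|BC| ∈ {35}
|AC| ∈ {5·√(53)}

|AC| = 5·√(53)  (≈ 36.4005)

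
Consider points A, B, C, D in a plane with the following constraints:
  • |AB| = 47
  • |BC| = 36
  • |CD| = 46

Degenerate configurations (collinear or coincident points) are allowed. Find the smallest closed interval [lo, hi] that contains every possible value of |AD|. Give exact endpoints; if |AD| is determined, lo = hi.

|AD| ∈ [0, 129]  (≈ [0.0000, 129.0000])

|AB| ∈ {47}
|BC| ∈ {36}
|CD| ∈ {46}
|AC| ∈ [11, 83]
|BD| ∈ [10, 82]
|AD| ∈ [0, 129]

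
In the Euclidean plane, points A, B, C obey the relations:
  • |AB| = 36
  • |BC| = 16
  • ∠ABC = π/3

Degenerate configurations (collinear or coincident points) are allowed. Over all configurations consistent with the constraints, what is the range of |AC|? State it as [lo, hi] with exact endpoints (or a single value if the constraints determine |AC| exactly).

|AC| = 4·√(61)  (≈ 31.2410)

|AB| ∈ {36}
|BC| ∈ {16}
|AC| ∈ {4·√(61)}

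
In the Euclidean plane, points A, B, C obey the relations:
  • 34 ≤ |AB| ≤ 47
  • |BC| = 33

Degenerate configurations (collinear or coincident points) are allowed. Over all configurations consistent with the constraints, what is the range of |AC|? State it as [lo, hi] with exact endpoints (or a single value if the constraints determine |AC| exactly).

|AB| ∈ [34, 47]
|BC| ∈ {33}
|AC| ∈ [1, 80]

|AC| ∈ [1, 80]  (≈ [1.0000, 80.0000])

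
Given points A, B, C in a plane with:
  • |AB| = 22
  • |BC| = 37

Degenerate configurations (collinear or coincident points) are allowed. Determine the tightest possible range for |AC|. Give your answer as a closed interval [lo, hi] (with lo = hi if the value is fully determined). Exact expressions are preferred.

|AC| ∈ [15, 59]  (≈ [15.0000, 59.0000])

|AB| ∈ {22}
|BC| ∈ {37}
|AC| ∈ [15, 59]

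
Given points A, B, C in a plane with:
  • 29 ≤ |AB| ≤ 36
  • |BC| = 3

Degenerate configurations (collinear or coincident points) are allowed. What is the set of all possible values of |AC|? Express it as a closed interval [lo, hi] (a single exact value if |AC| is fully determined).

|AB| ∈ [29, 36]
|BC| ∈ {3}
|AC| ∈ [26, 39]

|AC| ∈ [26, 39]  (≈ [26.0000, 39.0000])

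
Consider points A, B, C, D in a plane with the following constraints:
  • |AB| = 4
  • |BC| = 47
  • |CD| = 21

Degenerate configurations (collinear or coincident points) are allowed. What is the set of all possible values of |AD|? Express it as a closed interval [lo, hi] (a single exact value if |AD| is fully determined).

|AB| ∈ {4}
|BC| ∈ {47}
|CD| ∈ {21}
|AC| ∈ [43, 51]
|BD| ∈ [26, 68]
|AD| ∈ [22, 72]

|AD| ∈ [22, 72]  (≈ [22.0000, 72.0000])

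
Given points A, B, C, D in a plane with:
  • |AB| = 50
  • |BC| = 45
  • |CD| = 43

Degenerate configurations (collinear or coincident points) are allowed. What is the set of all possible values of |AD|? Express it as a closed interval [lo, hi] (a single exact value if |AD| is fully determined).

|AD| ∈ [0, 138]  (≈ [0.0000, 138.0000])

|AB| ∈ {50}
|BC| ∈ {45}
|CD| ∈ {43}
|AC| ∈ [5, 95]
|BD| ∈ [2, 88]
|AD| ∈ [0, 138]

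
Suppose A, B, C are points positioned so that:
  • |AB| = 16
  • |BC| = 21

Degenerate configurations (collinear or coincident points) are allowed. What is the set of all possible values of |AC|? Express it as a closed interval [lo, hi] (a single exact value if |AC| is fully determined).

|AB| ∈ {16}
|BC| ∈ {21}
|AC| ∈ [5, 37]

|AC| ∈ [5, 37]  (≈ [5.0000, 37.0000])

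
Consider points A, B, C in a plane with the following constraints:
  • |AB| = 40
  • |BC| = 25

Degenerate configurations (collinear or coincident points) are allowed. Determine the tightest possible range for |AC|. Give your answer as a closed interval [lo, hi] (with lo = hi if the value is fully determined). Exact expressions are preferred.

|AB| ∈ {40}
|BC| ∈ {25}
|AC| ∈ [15, 65]

|AC| ∈ [15, 65]  (≈ [15.0000, 65.0000])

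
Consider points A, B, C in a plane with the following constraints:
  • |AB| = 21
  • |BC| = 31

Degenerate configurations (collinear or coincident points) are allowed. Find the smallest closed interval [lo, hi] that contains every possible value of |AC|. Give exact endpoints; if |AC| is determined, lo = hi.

|AB| ∈ {21}
|BC| ∈ {31}
|AC| ∈ [10, 52]

|AC| ∈ [10, 52]  (≈ [10.0000, 52.0000])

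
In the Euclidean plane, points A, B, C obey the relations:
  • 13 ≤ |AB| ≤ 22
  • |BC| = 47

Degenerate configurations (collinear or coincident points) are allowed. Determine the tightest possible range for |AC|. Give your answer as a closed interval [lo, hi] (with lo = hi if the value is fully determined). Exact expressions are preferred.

|AB| ∈ [13, 22]
|BC| ∈ {47}
|AC| ∈ [25, 69]

|AC| ∈ [25, 69]  (≈ [25.0000, 69.0000])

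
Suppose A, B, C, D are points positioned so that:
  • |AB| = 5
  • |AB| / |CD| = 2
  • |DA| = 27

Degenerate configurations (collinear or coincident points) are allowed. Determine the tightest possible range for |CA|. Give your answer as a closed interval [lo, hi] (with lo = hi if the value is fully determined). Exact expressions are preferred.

|CA| ∈ [49/2, 59/2]  (≈ [24.5000, 29.5000])

|AB| ∈ {5}
|AD| ∈ {27}
|CD| ∈ {5/2}
|BD| ∈ [22, 32]
|AC| ∈ [49/2, 59/2]
|BC| ∈ [39/2, 69/2]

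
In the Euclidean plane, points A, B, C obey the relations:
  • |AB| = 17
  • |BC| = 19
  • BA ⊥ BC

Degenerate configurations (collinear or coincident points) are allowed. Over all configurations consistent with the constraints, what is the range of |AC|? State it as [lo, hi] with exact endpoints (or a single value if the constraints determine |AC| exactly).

|AB| ∈ {17}
|BC| ∈ {19}
|AC| ∈ {5·√(26)}

|AC| = 5·√(26)  (≈ 25.4951)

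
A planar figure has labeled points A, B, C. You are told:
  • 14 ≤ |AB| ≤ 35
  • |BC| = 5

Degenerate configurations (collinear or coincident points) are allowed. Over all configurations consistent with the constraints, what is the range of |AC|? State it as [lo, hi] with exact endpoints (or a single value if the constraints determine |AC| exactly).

|AB| ∈ [14, 35]
|BC| ∈ {5}
|AC| ∈ [9, 40]

|AC| ∈ [9, 40]  (≈ [9.0000, 40.0000])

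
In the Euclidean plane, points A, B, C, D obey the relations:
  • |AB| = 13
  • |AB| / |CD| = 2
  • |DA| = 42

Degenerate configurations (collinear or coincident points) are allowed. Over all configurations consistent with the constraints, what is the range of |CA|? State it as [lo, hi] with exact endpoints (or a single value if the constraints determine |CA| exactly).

|CA| ∈ [71/2, 97/2]  (≈ [35.5000, 48.5000])

|AB| ∈ {13}
|AD| ∈ {42}
|CD| ∈ {13/2}
|BD| ∈ [29, 55]
|AC| ∈ [71/2, 97/2]
|BC| ∈ [45/2, 123/2]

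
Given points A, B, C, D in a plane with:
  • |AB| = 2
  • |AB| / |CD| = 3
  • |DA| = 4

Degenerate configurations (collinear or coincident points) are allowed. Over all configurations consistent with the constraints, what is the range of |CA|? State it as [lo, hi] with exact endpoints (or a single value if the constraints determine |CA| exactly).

|CA| ∈ [10/3, 14/3]  (≈ [3.3333, 4.6667])

|AB| ∈ {2}
|AD| ∈ {4}
|CD| ∈ {2/3}
|BD| ∈ [2, 6]
|AC| ∈ [10/3, 14/3]
|BC| ∈ [4/3, 20/3]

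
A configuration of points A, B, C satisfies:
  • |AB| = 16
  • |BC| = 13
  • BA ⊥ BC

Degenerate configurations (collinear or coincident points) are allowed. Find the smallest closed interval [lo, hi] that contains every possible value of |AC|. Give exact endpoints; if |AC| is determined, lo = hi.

|AB| ∈ {16}
|BC| ∈ {13}
|AC| ∈ {5·√(17)}

|AC| = 5·√(17)  (≈ 20.6155)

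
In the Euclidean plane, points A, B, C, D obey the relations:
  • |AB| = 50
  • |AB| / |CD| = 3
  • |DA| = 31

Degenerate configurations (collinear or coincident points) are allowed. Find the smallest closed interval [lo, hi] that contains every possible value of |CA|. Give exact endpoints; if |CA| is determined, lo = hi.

|CA| ∈ [43/3, 143/3]  (≈ [14.3333, 47.6667])

|AB| ∈ {50}
|AD| ∈ {31}
|CD| ∈ {50/3}
|BD| ∈ [19, 81]
|AC| ∈ [43/3, 143/3]
|BC| ∈ [7/3, 293/3]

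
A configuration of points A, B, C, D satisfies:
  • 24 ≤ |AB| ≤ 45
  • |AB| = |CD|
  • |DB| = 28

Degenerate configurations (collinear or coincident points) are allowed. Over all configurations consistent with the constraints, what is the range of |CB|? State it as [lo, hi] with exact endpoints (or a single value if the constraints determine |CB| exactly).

|AB| ∈ [24, 45]
|BD| ∈ {28}
|CD| ∈ [24, 45]
|AD| ∈ [0, 73]
|BC| ∈ [0, 73]
|AC| ∈ [0, 118]

|CB| ∈ [0, 73]  (≈ [0.0000, 73.0000])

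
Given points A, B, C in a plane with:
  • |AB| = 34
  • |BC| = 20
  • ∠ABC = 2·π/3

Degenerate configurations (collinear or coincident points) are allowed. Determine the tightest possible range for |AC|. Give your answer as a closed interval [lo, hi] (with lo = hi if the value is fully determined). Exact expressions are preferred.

|AB| ∈ {34}
|BC| ∈ {20}
|AC| ∈ {2·√(559)}

|AC| = 2·√(559)  (≈ 47.2864)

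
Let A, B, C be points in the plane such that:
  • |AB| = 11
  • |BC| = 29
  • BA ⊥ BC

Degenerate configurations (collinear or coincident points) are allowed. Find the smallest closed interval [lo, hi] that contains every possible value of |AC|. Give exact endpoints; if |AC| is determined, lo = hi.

|AC| = √(962)  (≈ 31.0161)

|AB| ∈ {11}
|BC| ∈ {29}
|AC| ∈ {√(962)}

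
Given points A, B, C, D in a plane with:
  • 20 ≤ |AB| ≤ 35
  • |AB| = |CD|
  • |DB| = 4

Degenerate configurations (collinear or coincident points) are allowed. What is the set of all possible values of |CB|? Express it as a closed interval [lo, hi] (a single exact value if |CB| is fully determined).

|AB| ∈ [20, 35]
|BD| ∈ {4}
|CD| ∈ [20, 35]
|AD| ∈ [16, 39]
|BC| ∈ [16, 39]
|AC| ∈ [0, 74]

|CB| ∈ [16, 39]  (≈ [16.0000, 39.0000])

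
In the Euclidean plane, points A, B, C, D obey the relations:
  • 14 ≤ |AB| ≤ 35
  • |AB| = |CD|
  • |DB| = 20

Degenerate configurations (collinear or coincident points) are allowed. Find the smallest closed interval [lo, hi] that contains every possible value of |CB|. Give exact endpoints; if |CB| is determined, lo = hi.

|CB| ∈ [0, 55]  (≈ [0.0000, 55.0000])

|AB| ∈ [14, 35]
|BD| ∈ {20}
|CD| ∈ [14, 35]
|AD| ∈ [0, 55]
|BC| ∈ [0, 55]
|AC| ∈ [0, 90]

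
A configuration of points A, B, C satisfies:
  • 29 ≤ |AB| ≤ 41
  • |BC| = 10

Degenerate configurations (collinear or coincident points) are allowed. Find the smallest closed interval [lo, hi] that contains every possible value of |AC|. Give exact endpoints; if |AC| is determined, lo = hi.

|AC| ∈ [19, 51]  (≈ [19.0000, 51.0000])

|AB| ∈ [29, 41]
|BC| ∈ {10}
|AC| ∈ [19, 51]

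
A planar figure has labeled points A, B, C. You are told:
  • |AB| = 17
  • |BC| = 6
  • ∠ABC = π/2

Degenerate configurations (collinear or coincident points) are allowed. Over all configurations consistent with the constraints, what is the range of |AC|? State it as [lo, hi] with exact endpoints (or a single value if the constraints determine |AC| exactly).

|AC| = 5·√(13)  (≈ 18.0278)

|AB| ∈ {17}
|BC| ∈ {6}
|AC| ∈ {5·√(13)}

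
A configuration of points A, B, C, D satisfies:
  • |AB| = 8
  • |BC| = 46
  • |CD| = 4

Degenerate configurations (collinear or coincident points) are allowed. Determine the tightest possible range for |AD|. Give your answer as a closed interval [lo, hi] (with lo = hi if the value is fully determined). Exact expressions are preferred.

|AB| ∈ {8}
|BC| ∈ {46}
|CD| ∈ {4}
|AC| ∈ [38, 54]
|BD| ∈ [42, 50]
|AD| ∈ [34, 58]

|AD| ∈ [34, 58]  (≈ [34.0000, 58.0000])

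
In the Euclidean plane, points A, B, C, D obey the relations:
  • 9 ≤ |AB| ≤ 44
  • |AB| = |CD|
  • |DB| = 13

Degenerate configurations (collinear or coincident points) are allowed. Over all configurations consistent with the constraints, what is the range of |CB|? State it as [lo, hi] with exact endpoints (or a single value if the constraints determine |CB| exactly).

|AB| ∈ [9, 44]
|BD| ∈ {13}
|CD| ∈ [9, 44]
|AD| ∈ [0, 57]
|BC| ∈ [0, 57]
|AC| ∈ [0, 101]

|CB| ∈ [0, 57]  (≈ [0.0000, 57.0000])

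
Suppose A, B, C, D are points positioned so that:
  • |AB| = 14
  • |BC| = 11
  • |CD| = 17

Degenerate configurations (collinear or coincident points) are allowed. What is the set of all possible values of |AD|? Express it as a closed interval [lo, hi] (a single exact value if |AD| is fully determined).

|AB| ∈ {14}
|BC| ∈ {11}
|CD| ∈ {17}
|AC| ∈ [3, 25]
|BD| ∈ [6, 28]
|AD| ∈ [0, 42]

|AD| ∈ [0, 42]  (≈ [0.0000, 42.0000])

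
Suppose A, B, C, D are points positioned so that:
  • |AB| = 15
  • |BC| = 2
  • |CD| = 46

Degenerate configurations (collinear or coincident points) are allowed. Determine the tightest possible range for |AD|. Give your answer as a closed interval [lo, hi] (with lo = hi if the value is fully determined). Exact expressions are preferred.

|AB| ∈ {15}
|BC| ∈ {2}
|CD| ∈ {46}
|AC| ∈ [13, 17]
|BD| ∈ [44, 48]
|AD| ∈ [29, 63]

|AD| ∈ [29, 63]  (≈ [29.0000, 63.0000])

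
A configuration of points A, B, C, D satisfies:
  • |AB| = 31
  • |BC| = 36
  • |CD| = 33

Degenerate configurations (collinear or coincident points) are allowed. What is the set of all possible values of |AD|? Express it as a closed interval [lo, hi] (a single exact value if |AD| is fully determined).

|AD| ∈ [0, 100]  (≈ [0.0000, 100.0000])

|AB| ∈ {31}
|BC| ∈ {36}
|CD| ∈ {33}
|AC| ∈ [5, 67]
|BD| ∈ [3, 69]
|AD| ∈ [0, 100]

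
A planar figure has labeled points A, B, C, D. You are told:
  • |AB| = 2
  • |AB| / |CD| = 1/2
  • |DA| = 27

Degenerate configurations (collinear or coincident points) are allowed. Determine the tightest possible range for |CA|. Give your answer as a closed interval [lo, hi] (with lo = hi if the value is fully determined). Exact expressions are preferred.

|AB| ∈ {2}
|AD| ∈ {27}
|CD| ∈ {4}
|BD| ∈ [25, 29]
|AC| ∈ [23, 31]
|BC| ∈ [21, 33]

|CA| ∈ [23, 31]  (≈ [23.0000, 31.0000])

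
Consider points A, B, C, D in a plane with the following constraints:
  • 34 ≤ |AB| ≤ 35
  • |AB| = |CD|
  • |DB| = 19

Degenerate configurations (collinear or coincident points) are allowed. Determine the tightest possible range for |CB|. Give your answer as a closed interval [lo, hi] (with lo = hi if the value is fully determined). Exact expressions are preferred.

|CB| ∈ [15, 54]  (≈ [15.0000, 54.0000])

|AB| ∈ [34, 35]
|BD| ∈ {19}
|CD| ∈ [34, 35]
|AD| ∈ [15, 54]
|BC| ∈ [15, 54]
|AC| ∈ [0, 89]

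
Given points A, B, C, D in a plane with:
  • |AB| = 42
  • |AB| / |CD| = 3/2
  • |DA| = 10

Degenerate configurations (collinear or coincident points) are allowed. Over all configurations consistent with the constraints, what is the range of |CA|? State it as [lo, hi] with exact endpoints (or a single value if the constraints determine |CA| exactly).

|CA| ∈ [18, 38]  (≈ [18.0000, 38.0000])

|AB| ∈ {42}
|AD| ∈ {10}
|CD| ∈ {28}
|BD| ∈ [32, 52]
|AC| ∈ [18, 38]
|BC| ∈ [4, 80]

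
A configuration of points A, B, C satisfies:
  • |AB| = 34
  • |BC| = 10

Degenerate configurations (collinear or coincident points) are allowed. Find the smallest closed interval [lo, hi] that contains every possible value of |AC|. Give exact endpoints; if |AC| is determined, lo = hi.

|AC| ∈ [24, 44]  (≈ [24.0000, 44.0000])

|AB| ∈ {34}
|BC| ∈ {10}
|AC| ∈ [24, 44]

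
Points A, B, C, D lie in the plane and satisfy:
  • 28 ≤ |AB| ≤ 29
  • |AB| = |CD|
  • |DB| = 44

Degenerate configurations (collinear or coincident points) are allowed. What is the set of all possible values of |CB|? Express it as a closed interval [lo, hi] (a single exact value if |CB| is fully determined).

|CB| ∈ [15, 73]  (≈ [15.0000, 73.0000])

|AB| ∈ [28, 29]
|BD| ∈ {44}
|CD| ∈ [28, 29]
|AD| ∈ [15, 73]
|BC| ∈ [15, 73]
|AC| ∈ [0, 102]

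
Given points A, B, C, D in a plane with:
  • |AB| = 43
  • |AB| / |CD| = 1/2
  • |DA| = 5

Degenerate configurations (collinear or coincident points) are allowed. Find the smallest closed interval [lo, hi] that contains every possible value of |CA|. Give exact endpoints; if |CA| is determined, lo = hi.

|AB| ∈ {43}
|AD| ∈ {5}
|CD| ∈ {86}
|BD| ∈ [38, 48]
|AC| ∈ [81, 91]
|BC| ∈ [38, 134]

|CA| ∈ [81, 91]  (≈ [81.0000, 91.0000])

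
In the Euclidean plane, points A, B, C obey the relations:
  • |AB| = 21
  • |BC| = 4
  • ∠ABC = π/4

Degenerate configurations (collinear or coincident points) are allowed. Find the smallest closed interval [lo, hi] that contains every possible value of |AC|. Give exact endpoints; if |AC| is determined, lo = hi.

|AC| = √(457 - 84·√(2))  (≈ 18.3904)

|AB| ∈ {21}
|BC| ∈ {4}
|AC| ∈ {√(457 - 84·√(2))}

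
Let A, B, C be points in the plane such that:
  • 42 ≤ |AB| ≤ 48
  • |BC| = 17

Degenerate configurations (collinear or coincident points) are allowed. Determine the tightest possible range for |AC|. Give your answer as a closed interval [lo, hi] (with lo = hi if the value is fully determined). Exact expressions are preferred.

|AC| ∈ [25, 65]  (≈ [25.0000, 65.0000])

|AB| ∈ [42, 48]
|BC| ∈ {17}
|AC| ∈ [25, 65]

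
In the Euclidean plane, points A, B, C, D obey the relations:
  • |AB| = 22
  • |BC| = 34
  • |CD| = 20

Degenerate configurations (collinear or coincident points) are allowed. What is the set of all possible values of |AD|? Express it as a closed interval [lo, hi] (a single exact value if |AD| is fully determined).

|AD| ∈ [0, 76]  (≈ [0.0000, 76.0000])

|AB| ∈ {22}
|BC| ∈ {34}
|CD| ∈ {20}
|AC| ∈ [12, 56]
|BD| ∈ [14, 54]
|AD| ∈ [0, 76]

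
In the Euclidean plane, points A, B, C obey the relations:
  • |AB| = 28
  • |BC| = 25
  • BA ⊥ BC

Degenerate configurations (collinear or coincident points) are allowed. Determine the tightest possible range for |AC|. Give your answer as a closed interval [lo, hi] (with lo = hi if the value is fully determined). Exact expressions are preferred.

|AB| ∈ {28}
|BC| ∈ {25}
|AC| ∈ {√(1409)}

|AC| = √(1409)  (≈ 37.5366)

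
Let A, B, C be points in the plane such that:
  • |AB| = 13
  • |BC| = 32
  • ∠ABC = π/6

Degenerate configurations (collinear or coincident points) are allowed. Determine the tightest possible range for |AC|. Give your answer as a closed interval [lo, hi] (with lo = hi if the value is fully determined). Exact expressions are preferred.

|AC| = √(1193 - 416·√(3))  (≈ 21.7363)

|AB| ∈ {13}
|BC| ∈ {32}
|AC| ∈ {√(1193 - 416·√(3))}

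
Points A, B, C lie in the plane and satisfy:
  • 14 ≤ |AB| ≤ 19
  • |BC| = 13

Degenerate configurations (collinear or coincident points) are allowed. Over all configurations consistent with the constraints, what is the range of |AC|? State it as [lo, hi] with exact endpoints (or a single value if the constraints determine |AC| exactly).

|AB| ∈ [14, 19]
|BC| ∈ {13}
|AC| ∈ [1, 32]

|AC| ∈ [1, 32]  (≈ [1.0000, 32.0000])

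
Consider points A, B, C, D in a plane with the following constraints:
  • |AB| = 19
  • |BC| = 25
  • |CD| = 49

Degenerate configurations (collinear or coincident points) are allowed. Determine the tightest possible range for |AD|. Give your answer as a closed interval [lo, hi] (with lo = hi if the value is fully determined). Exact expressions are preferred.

|AB| ∈ {19}
|BC| ∈ {25}
|CD| ∈ {49}
|AC| ∈ [6, 44]
|BD| ∈ [24, 74]
|AD| ∈ [5, 93]

|AD| ∈ [5, 93]  (≈ [5.0000, 93.0000])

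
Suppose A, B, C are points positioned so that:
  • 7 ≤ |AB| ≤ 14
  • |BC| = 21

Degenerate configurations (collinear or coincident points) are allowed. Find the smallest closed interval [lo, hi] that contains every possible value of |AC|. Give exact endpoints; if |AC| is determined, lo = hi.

|AC| ∈ [7, 35]  (≈ [7.0000, 35.0000])

|AB| ∈ [7, 14]
|BC| ∈ {21}
|AC| ∈ [7, 35]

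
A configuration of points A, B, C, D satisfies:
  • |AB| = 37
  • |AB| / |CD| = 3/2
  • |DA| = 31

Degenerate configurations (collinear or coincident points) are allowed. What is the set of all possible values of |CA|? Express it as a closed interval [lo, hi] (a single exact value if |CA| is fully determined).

|AB| ∈ {37}
|AD| ∈ {31}
|CD| ∈ {74/3}
|BD| ∈ [6, 68]
|AC| ∈ [19/3, 167/3]
|BC| ∈ [0, 278/3]

|CA| ∈ [19/3, 167/3]  (≈ [6.3333, 55.6667])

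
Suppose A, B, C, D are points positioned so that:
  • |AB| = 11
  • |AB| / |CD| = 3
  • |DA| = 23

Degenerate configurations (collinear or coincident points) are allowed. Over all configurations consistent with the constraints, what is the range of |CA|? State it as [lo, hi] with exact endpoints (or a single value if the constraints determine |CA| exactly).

|AB| ∈ {11}
|AD| ∈ {23}
|CD| ∈ {11/3}
|BD| ∈ [12, 34]
|AC| ∈ [58/3, 80/3]
|BC| ∈ [25/3, 113/3]

|CA| ∈ [58/3, 80/3]  (≈ [19.3333, 26.6667])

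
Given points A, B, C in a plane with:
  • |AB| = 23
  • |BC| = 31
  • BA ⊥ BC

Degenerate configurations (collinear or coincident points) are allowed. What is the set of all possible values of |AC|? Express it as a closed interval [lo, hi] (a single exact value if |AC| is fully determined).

|AB| ∈ {23}
|BC| ∈ {31}
|AC| ∈ {√(1490)}

|AC| = √(1490)  (≈ 38.6005)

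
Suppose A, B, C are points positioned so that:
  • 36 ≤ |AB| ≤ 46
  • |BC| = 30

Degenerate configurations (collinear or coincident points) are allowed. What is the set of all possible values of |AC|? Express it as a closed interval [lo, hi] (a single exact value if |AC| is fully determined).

|AC| ∈ [6, 76]  (≈ [6.0000, 76.0000])

|AB| ∈ [36, 46]
|BC| ∈ {30}
|AC| ∈ [6, 76]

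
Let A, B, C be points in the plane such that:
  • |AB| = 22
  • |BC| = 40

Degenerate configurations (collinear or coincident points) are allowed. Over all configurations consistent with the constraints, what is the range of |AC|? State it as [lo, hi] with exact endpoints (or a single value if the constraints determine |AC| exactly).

|AC| ∈ [18, 62]  (≈ [18.0000, 62.0000])

|AB| ∈ {22}
|BC| ∈ {40}
|AC| ∈ [18, 62]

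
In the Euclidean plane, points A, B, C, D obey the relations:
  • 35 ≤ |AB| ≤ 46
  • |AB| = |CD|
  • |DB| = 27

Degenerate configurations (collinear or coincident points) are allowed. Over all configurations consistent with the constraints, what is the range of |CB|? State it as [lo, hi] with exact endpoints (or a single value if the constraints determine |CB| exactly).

|AB| ∈ [35, 46]
|BD| ∈ {27}
|CD| ∈ [35, 46]
|AD| ∈ [8, 73]
|BC| ∈ [8, 73]
|AC| ∈ [0, 119]

|CB| ∈ [8, 73]  (≈ [8.0000, 73.0000])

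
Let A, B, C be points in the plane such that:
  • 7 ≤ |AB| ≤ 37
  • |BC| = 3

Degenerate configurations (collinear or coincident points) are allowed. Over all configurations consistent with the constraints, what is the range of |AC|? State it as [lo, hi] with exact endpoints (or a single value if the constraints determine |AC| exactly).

|AC| ∈ [4, 40]  (≈ [4.0000, 40.0000])

|AB| ∈ [7, 37]
|BC| ∈ {3}
|AC| ∈ [4, 40]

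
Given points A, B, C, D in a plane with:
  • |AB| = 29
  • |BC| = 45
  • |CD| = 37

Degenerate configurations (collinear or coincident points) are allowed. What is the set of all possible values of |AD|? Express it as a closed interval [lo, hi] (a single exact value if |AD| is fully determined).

|AB| ∈ {29}
|BC| ∈ {45}
|CD| ∈ {37}
|AC| ∈ [16, 74]
|BD| ∈ [8, 82]
|AD| ∈ [0, 111]

|AD| ∈ [0, 111]  (≈ [0.0000, 111.0000])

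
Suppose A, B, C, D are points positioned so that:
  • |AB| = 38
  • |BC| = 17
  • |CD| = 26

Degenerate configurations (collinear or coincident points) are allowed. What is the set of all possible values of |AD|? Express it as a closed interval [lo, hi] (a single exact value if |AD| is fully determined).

|AB| ∈ {38}
|BC| ∈ {17}
|CD| ∈ {26}
|AC| ∈ [21, 55]
|BD| ∈ [9, 43]
|AD| ∈ [0, 81]

|AD| ∈ [0, 81]  (≈ [0.0000, 81.0000])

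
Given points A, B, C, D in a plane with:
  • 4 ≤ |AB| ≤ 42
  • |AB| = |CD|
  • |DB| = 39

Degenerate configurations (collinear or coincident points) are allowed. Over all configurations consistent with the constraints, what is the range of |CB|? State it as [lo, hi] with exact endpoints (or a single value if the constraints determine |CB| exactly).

|CB| ∈ [0, 81]  (≈ [0.0000, 81.0000])

|AB| ∈ [4, 42]
|BD| ∈ {39}
|CD| ∈ [4, 42]
|AD| ∈ [0, 81]
|BC| ∈ [0, 81]
|AC| ∈ [0, 123]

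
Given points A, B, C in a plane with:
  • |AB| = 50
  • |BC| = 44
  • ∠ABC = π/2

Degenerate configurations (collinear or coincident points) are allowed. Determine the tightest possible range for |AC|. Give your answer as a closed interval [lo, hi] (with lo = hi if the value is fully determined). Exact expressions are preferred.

|AB| ∈ {50}
|BC| ∈ {44}
|AC| ∈ {2·√(1109)}

|AC| = 2·√(1109)  (≈ 66.6033)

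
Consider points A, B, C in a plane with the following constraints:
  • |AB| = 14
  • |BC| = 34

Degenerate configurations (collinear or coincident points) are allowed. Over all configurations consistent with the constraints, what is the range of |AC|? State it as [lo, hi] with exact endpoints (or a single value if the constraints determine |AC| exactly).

|AC| ∈ [20, 48]  (≈ [20.0000, 48.0000])

|AB| ∈ {14}
|BC| ∈ {34}
|AC| ∈ [20, 48]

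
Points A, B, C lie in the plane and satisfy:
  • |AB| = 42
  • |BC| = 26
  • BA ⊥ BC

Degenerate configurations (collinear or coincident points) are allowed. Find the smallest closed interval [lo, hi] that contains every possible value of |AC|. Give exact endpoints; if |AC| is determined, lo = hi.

|AC| = 2·√(610)  (≈ 49.3964)

|AB| ∈ {42}
|BC| ∈ {26}
|AC| ∈ {2·√(610)}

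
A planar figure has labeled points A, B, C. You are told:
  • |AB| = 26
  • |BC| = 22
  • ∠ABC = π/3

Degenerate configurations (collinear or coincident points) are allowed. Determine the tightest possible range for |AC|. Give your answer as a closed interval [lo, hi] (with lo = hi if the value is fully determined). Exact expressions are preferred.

|AB| ∈ {26}
|BC| ∈ {22}
|AC| ∈ {14·√(3)}

|AC| = 14·√(3)  (≈ 24.2487)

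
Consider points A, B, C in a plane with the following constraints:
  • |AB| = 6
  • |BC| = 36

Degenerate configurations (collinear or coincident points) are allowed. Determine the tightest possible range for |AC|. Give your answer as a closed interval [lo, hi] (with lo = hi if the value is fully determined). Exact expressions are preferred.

|AB| ∈ {6}
|BC| ∈ {36}
|AC| ∈ [30, 42]

|AC| ∈ [30, 42]  (≈ [30.0000, 42.0000])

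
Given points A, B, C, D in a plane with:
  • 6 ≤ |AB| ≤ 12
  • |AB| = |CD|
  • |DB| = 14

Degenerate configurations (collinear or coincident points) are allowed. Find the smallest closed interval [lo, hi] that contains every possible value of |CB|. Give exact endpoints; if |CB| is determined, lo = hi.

|AB| ∈ [6, 12]
|BD| ∈ {14}
|CD| ∈ [6, 12]
|AD| ∈ [2, 26]
|BC| ∈ [2, 26]
|AC| ∈ [0, 38]

|CB| ∈ [2, 26]  (≈ [2.0000, 26.0000])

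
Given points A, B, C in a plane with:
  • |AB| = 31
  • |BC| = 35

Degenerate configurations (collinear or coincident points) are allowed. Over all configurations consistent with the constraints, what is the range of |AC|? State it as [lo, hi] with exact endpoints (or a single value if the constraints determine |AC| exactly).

|AB| ∈ {31}
|BC| ∈ {35}
|AC| ∈ [4, 66]

|AC| ∈ [4, 66]  (≈ [4.0000, 66.0000])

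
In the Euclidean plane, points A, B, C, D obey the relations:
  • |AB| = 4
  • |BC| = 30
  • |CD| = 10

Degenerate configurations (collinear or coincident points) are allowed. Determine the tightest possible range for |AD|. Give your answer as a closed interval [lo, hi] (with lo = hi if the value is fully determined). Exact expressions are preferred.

|AB| ∈ {4}
|BC| ∈ {30}
|CD| ∈ {10}
|AC| ∈ [26, 34]
|BD| ∈ [20, 40]
|AD| ∈ [16, 44]

|AD| ∈ [16, 44]  (≈ [16.0000, 44.0000])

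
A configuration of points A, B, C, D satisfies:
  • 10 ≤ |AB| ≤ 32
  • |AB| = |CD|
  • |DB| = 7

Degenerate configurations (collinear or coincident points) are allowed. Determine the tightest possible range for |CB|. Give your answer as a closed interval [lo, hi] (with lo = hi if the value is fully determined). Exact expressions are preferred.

|AB| ∈ [10, 32]
|BD| ∈ {7}
|CD| ∈ [10, 32]
|AD| ∈ [3, 39]
|BC| ∈ [3, 39]
|AC| ∈ [0, 71]

|CB| ∈ [3, 39]  (≈ [3.0000, 39.0000])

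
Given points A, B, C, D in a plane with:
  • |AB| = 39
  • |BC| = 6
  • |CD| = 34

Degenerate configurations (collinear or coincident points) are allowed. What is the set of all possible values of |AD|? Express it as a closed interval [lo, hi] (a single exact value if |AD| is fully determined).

|AB| ∈ {39}
|BC| ∈ {6}
|CD| ∈ {34}
|AC| ∈ [33, 45]
|BD| ∈ [28, 40]
|AD| ∈ [0, 79]

|AD| ∈ [0, 79]  (≈ [0.0000, 79.0000])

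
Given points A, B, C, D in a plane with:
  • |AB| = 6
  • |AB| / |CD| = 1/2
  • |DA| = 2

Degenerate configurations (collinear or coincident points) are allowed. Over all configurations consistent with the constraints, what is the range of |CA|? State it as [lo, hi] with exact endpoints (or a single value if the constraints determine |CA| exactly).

|AB| ∈ {6}
|AD| ∈ {2}
|CD| ∈ {12}
|BD| ∈ [4, 8]
|AC| ∈ [10, 14]
|BC| ∈ [4, 20]

|CA| ∈ [10, 14]  (≈ [10.0000, 14.0000])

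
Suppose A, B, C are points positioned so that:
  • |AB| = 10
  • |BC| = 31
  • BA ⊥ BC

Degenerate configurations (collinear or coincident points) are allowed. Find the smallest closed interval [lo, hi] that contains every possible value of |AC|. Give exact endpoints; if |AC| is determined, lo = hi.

|AC| = √(1061)  (≈ 32.5730)

|AB| ∈ {10}
|BC| ∈ {31}
|AC| ∈ {√(1061)}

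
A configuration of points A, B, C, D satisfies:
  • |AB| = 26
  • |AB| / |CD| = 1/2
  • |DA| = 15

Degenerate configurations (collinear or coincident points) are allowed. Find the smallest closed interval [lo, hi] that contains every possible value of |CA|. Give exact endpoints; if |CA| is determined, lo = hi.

|CA| ∈ [37, 67]  (≈ [37.0000, 67.0000])

|AB| ∈ {26}
|AD| ∈ {15}
|CD| ∈ {52}
|BD| ∈ [11, 41]
|AC| ∈ [37, 67]
|BC| ∈ [11, 93]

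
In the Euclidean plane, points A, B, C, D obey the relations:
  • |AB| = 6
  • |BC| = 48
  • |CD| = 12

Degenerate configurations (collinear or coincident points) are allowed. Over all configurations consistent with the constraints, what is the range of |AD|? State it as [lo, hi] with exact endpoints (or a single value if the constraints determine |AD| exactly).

|AD| ∈ [30, 66]  (≈ [30.0000, 66.0000])

|AB| ∈ {6}
|BC| ∈ {48}
|CD| ∈ {12}
|AC| ∈ [42, 54]
|BD| ∈ [36, 60]
|AD| ∈ [30, 66]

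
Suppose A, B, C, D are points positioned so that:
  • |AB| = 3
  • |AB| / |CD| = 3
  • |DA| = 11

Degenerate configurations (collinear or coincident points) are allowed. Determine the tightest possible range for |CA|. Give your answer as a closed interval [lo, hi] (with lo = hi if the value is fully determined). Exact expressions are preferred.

|CA| ∈ [10, 12]  (≈ [10.0000, 12.0000])

|AB| ∈ {3}
|AD| ∈ {11}
|CD| ∈ {1}
|BD| ∈ [8, 14]
|AC| ∈ [10, 12]
|BC| ∈ [7, 15]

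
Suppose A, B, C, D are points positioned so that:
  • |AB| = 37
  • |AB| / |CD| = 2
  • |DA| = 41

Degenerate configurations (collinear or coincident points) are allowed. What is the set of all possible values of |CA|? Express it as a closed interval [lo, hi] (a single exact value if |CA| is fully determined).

|CA| ∈ [45/2, 119/2]  (≈ [22.5000, 59.5000])

|AB| ∈ {37}
|AD| ∈ {41}
|CD| ∈ {37/2}
|BD| ∈ [4, 78]
|AC| ∈ [45/2, 119/2]
|BC| ∈ [0, 193/2]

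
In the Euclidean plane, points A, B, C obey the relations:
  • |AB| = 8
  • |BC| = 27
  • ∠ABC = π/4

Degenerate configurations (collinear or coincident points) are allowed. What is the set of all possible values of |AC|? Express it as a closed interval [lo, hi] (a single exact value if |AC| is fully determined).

|AC| = √(793 - 216·√(2))  (≈ 22.0801)

|AB| ∈ {8}
|BC| ∈ {27}
|AC| ∈ {√(793 - 216·√(2))}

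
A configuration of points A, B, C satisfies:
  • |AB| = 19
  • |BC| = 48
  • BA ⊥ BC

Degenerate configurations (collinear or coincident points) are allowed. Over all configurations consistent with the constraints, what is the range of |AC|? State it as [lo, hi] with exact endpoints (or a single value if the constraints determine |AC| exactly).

|AB| ∈ {19}
|BC| ∈ {48}
|AC| ∈ {√(2665)}

|AC| = √(2665)  (≈ 51.6236)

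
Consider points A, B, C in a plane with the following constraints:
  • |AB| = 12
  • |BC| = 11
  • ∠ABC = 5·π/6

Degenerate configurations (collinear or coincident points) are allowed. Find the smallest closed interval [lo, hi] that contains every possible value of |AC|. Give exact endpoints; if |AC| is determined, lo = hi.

|AC| = √(132·√(3) + 265)  (≈ 22.2178)

|AB| ∈ {12}
|BC| ∈ {11}
|AC| ∈ {√(132·√(3) + 265)}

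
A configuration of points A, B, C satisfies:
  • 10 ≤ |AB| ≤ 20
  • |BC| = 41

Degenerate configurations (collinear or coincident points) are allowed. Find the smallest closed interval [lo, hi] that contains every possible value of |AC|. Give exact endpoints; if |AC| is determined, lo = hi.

|AB| ∈ [10, 20]
|BC| ∈ {41}
|AC| ∈ [21, 61]

|AC| ∈ [21, 61]  (≈ [21.0000, 61.0000])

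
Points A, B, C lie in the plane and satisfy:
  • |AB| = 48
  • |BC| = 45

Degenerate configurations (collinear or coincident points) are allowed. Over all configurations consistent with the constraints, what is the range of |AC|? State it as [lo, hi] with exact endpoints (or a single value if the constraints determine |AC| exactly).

|AB| ∈ {48}
|BC| ∈ {45}
|AC| ∈ [3, 93]

|AC| ∈ [3, 93]  (≈ [3.0000, 93.0000])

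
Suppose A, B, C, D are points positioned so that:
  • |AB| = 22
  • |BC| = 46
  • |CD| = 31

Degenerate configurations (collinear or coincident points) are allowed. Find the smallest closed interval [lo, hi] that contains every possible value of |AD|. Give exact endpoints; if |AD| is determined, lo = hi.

|AD| ∈ [0, 99]  (≈ [0.0000, 99.0000])

|AB| ∈ {22}
|BC| ∈ {46}
|CD| ∈ {31}
|AC| ∈ [24, 68]
|BD| ∈ [15, 77]
|AD| ∈ [0, 99]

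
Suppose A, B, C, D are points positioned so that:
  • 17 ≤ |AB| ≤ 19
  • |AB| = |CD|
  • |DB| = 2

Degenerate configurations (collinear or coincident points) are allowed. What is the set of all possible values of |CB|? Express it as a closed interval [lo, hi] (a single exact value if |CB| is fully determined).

|CB| ∈ [15, 21]  (≈ [15.0000, 21.0000])

|AB| ∈ [17, 19]
|BD| ∈ {2}
|CD| ∈ [17, 19]
|AD| ∈ [15, 21]
|BC| ∈ [15, 21]
|AC| ∈ [0, 40]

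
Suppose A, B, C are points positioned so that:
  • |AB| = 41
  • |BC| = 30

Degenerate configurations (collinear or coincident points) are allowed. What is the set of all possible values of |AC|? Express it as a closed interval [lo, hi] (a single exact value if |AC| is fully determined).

|AC| ∈ [11, 71]  (≈ [11.0000, 71.0000])

|AB| ∈ {41}
|BC| ∈ {30}
|AC| ∈ [11, 71]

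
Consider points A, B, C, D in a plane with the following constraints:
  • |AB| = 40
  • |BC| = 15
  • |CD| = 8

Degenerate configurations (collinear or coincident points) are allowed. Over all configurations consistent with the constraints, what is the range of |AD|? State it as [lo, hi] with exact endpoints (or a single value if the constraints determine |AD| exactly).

|AB| ∈ {40}
|BC| ∈ {15}
|CD| ∈ {8}
|AC| ∈ [25, 55]
|BD| ∈ [7, 23]
|AD| ∈ [17, 63]

|AD| ∈ [17, 63]  (≈ [17.0000, 63.0000])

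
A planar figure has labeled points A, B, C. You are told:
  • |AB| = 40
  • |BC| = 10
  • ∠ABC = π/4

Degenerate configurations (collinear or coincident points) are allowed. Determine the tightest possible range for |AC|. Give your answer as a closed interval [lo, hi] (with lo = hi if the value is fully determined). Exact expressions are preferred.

|AB| ∈ {40}
|BC| ∈ {10}
|AC| ∈ {10·√(17 - 4·√(2))}

|AC| = 10·√(17 - 4·√(2))  (≈ 33.6796)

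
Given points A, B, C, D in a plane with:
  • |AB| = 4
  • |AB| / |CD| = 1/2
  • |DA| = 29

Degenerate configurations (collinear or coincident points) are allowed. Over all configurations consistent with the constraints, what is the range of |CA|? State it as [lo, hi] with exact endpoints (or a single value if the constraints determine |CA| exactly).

|CA| ∈ [21, 37]  (≈ [21.0000, 37.0000])

|AB| ∈ {4}
|AD| ∈ {29}
|CD| ∈ {8}
|BD| ∈ [25, 33]
|AC| ∈ [21, 37]
|BC| ∈ [17, 41]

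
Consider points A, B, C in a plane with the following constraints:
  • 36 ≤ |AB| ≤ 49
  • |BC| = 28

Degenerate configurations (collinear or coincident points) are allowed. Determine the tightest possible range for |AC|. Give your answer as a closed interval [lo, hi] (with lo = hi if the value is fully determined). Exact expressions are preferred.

|AB| ∈ [36, 49]
|BC| ∈ {28}
|AC| ∈ [8, 77]

|AC| ∈ [8, 77]  (≈ [8.0000, 77.0000])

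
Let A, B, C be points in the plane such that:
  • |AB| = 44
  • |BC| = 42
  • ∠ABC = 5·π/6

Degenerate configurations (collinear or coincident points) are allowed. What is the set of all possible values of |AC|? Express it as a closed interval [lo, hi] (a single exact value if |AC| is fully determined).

|AC| = 2·√(462·√(3) + 925)  (≈ 83.0712)

|AB| ∈ {44}
|BC| ∈ {42}
|AC| ∈ {2·√(462·√(3) + 925)}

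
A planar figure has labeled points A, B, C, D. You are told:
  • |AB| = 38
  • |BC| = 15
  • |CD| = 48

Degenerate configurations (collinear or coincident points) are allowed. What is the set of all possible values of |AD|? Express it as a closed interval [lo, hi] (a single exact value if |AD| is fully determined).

|AD| ∈ [0, 101]  (≈ [0.0000, 101.0000])

|AB| ∈ {38}
|BC| ∈ {15}
|CD| ∈ {48}
|AC| ∈ [23, 53]
|BD| ∈ [33, 63]
|AD| ∈ [0, 101]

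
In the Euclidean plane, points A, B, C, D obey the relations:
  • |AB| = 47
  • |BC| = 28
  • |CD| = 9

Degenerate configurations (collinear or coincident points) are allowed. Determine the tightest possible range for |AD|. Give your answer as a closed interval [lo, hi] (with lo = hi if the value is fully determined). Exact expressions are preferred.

|AD| ∈ [10, 84]  (≈ [10.0000, 84.0000])

|AB| ∈ {47}
|BC| ∈ {28}
|CD| ∈ {9}
|AC| ∈ [19, 75]
|BD| ∈ [19, 37]
|AD| ∈ [10, 84]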